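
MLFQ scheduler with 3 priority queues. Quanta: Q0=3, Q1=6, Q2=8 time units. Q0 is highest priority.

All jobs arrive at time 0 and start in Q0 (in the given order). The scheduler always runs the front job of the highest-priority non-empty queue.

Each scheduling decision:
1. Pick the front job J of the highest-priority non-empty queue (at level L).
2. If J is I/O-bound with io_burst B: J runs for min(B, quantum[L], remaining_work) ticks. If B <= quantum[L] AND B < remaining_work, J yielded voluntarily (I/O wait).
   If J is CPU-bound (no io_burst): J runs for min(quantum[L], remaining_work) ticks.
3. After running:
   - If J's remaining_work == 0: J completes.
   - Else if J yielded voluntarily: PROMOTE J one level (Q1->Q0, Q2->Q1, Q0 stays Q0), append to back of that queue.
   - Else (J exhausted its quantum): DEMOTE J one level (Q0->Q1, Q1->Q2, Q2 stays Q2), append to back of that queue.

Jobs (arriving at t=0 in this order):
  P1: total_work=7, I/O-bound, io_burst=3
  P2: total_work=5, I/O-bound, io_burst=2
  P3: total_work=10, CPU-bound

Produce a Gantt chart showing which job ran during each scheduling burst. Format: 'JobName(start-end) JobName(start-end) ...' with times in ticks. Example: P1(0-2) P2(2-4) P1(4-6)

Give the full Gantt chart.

Answer: P1(0-3) P2(3-5) P3(5-8) P1(8-11) P2(11-13) P1(13-14) P2(14-15) P3(15-21) P3(21-22)

Derivation:
t=0-3: P1@Q0 runs 3, rem=4, I/O yield, promote→Q0. Q0=[P2,P3,P1] Q1=[] Q2=[]
t=3-5: P2@Q0 runs 2, rem=3, I/O yield, promote→Q0. Q0=[P3,P1,P2] Q1=[] Q2=[]
t=5-8: P3@Q0 runs 3, rem=7, quantum used, demote→Q1. Q0=[P1,P2] Q1=[P3] Q2=[]
t=8-11: P1@Q0 runs 3, rem=1, I/O yield, promote→Q0. Q0=[P2,P1] Q1=[P3] Q2=[]
t=11-13: P2@Q0 runs 2, rem=1, I/O yield, promote→Q0. Q0=[P1,P2] Q1=[P3] Q2=[]
t=13-14: P1@Q0 runs 1, rem=0, completes. Q0=[P2] Q1=[P3] Q2=[]
t=14-15: P2@Q0 runs 1, rem=0, completes. Q0=[] Q1=[P3] Q2=[]
t=15-21: P3@Q1 runs 6, rem=1, quantum used, demote→Q2. Q0=[] Q1=[] Q2=[P3]
t=21-22: P3@Q2 runs 1, rem=0, completes. Q0=[] Q1=[] Q2=[]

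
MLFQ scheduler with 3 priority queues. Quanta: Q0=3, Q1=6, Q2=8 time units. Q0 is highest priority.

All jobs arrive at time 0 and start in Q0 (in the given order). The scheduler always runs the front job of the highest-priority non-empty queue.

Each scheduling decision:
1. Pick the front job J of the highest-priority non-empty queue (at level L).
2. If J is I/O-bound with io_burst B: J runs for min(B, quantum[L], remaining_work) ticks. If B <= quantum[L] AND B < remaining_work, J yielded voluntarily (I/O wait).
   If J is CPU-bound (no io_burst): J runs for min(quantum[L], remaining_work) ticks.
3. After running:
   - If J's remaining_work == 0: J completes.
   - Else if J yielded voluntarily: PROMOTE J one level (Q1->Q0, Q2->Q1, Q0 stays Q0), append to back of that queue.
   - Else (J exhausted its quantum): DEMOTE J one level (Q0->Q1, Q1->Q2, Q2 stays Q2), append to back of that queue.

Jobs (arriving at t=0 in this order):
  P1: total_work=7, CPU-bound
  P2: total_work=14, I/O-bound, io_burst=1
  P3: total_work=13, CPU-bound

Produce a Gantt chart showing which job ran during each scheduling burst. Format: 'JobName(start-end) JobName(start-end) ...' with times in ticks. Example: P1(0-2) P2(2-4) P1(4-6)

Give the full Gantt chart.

Answer: P1(0-3) P2(3-4) P3(4-7) P2(7-8) P2(8-9) P2(9-10) P2(10-11) P2(11-12) P2(12-13) P2(13-14) P2(14-15) P2(15-16) P2(16-17) P2(17-18) P2(18-19) P2(19-20) P1(20-24) P3(24-30) P3(30-34)

Derivation:
t=0-3: P1@Q0 runs 3, rem=4, quantum used, demote→Q1. Q0=[P2,P3] Q1=[P1] Q2=[]
t=3-4: P2@Q0 runs 1, rem=13, I/O yield, promote→Q0. Q0=[P3,P2] Q1=[P1] Q2=[]
t=4-7: P3@Q0 runs 3, rem=10, quantum used, demote→Q1. Q0=[P2] Q1=[P1,P3] Q2=[]
t=7-8: P2@Q0 runs 1, rem=12, I/O yield, promote→Q0. Q0=[P2] Q1=[P1,P3] Q2=[]
t=8-9: P2@Q0 runs 1, rem=11, I/O yield, promote→Q0. Q0=[P2] Q1=[P1,P3] Q2=[]
t=9-10: P2@Q0 runs 1, rem=10, I/O yield, promote→Q0. Q0=[P2] Q1=[P1,P3] Q2=[]
t=10-11: P2@Q0 runs 1, rem=9, I/O yield, promote→Q0. Q0=[P2] Q1=[P1,P3] Q2=[]
t=11-12: P2@Q0 runs 1, rem=8, I/O yield, promote→Q0. Q0=[P2] Q1=[P1,P3] Q2=[]
t=12-13: P2@Q0 runs 1, rem=7, I/O yield, promote→Q0. Q0=[P2] Q1=[P1,P3] Q2=[]
t=13-14: P2@Q0 runs 1, rem=6, I/O yield, promote→Q0. Q0=[P2] Q1=[P1,P3] Q2=[]
t=14-15: P2@Q0 runs 1, rem=5, I/O yield, promote→Q0. Q0=[P2] Q1=[P1,P3] Q2=[]
t=15-16: P2@Q0 runs 1, rem=4, I/O yield, promote→Q0. Q0=[P2] Q1=[P1,P3] Q2=[]
t=16-17: P2@Q0 runs 1, rem=3, I/O yield, promote→Q0. Q0=[P2] Q1=[P1,P3] Q2=[]
t=17-18: P2@Q0 runs 1, rem=2, I/O yield, promote→Q0. Q0=[P2] Q1=[P1,P3] Q2=[]
t=18-19: P2@Q0 runs 1, rem=1, I/O yield, promote→Q0. Q0=[P2] Q1=[P1,P3] Q2=[]
t=19-20: P2@Q0 runs 1, rem=0, completes. Q0=[] Q1=[P1,P3] Q2=[]
t=20-24: P1@Q1 runs 4, rem=0, completes. Q0=[] Q1=[P3] Q2=[]
t=24-30: P3@Q1 runs 6, rem=4, quantum used, demote→Q2. Q0=[] Q1=[] Q2=[P3]
t=30-34: P3@Q2 runs 4, rem=0, completes. Q0=[] Q1=[] Q2=[]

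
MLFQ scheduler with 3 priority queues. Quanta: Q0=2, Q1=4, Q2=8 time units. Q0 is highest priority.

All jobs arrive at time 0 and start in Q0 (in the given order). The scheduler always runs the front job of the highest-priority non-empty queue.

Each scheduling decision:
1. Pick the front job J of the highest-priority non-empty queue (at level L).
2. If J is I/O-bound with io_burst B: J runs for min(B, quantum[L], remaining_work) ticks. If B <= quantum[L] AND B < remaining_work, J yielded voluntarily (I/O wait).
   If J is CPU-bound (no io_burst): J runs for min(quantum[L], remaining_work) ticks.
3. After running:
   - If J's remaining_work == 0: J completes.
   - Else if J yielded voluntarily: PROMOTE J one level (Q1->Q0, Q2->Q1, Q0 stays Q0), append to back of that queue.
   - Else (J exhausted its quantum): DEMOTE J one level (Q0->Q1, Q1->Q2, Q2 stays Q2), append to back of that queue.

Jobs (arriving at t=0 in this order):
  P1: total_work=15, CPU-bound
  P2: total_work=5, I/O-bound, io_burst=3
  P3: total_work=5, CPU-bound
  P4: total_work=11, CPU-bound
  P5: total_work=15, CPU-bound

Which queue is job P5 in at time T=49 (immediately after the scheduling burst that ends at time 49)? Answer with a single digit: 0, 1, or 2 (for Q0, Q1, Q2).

t=0-2: P1@Q0 runs 2, rem=13, quantum used, demote→Q1. Q0=[P2,P3,P4,P5] Q1=[P1] Q2=[]
t=2-4: P2@Q0 runs 2, rem=3, quantum used, demote→Q1. Q0=[P3,P4,P5] Q1=[P1,P2] Q2=[]
t=4-6: P3@Q0 runs 2, rem=3, quantum used, demote→Q1. Q0=[P4,P5] Q1=[P1,P2,P3] Q2=[]
t=6-8: P4@Q0 runs 2, rem=9, quantum used, demote→Q1. Q0=[P5] Q1=[P1,P2,P3,P4] Q2=[]
t=8-10: P5@Q0 runs 2, rem=13, quantum used, demote→Q1. Q0=[] Q1=[P1,P2,P3,P4,P5] Q2=[]
t=10-14: P1@Q1 runs 4, rem=9, quantum used, demote→Q2. Q0=[] Q1=[P2,P3,P4,P5] Q2=[P1]
t=14-17: P2@Q1 runs 3, rem=0, completes. Q0=[] Q1=[P3,P4,P5] Q2=[P1]
t=17-20: P3@Q1 runs 3, rem=0, completes. Q0=[] Q1=[P4,P5] Q2=[P1]
t=20-24: P4@Q1 runs 4, rem=5, quantum used, demote→Q2. Q0=[] Q1=[P5] Q2=[P1,P4]
t=24-28: P5@Q1 runs 4, rem=9, quantum used, demote→Q2. Q0=[] Q1=[] Q2=[P1,P4,P5]
t=28-36: P1@Q2 runs 8, rem=1, quantum used, demote→Q2. Q0=[] Q1=[] Q2=[P4,P5,P1]
t=36-41: P4@Q2 runs 5, rem=0, completes. Q0=[] Q1=[] Q2=[P5,P1]
t=41-49: P5@Q2 runs 8, rem=1, quantum used, demote→Q2. Q0=[] Q1=[] Q2=[P1,P5]
t=49-50: P1@Q2 runs 1, rem=0, completes. Q0=[] Q1=[] Q2=[P5]
t=50-51: P5@Q2 runs 1, rem=0, completes. Q0=[] Q1=[] Q2=[]

Answer: 2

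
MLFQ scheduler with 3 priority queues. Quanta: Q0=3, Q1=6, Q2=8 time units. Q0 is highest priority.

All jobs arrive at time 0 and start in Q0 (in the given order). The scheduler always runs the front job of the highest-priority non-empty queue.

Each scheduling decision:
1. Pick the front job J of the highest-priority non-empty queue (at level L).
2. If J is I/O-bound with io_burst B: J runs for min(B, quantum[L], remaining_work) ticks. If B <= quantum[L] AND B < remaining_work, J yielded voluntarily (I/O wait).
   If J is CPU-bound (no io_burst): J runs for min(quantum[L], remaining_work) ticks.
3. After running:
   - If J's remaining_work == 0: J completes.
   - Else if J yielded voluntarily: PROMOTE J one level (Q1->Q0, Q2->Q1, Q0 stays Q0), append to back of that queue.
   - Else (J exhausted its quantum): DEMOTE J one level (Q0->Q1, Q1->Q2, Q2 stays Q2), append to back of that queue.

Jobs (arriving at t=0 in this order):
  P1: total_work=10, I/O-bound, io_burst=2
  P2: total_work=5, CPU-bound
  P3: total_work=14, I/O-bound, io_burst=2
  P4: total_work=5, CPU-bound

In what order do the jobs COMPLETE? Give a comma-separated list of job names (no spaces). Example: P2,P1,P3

t=0-2: P1@Q0 runs 2, rem=8, I/O yield, promote→Q0. Q0=[P2,P3,P4,P1] Q1=[] Q2=[]
t=2-5: P2@Q0 runs 3, rem=2, quantum used, demote→Q1. Q0=[P3,P4,P1] Q1=[P2] Q2=[]
t=5-7: P3@Q0 runs 2, rem=12, I/O yield, promote→Q0. Q0=[P4,P1,P3] Q1=[P2] Q2=[]
t=7-10: P4@Q0 runs 3, rem=2, quantum used, demote→Q1. Q0=[P1,P3] Q1=[P2,P4] Q2=[]
t=10-12: P1@Q0 runs 2, rem=6, I/O yield, promote→Q0. Q0=[P3,P1] Q1=[P2,P4] Q2=[]
t=12-14: P3@Q0 runs 2, rem=10, I/O yield, promote→Q0. Q0=[P1,P3] Q1=[P2,P4] Q2=[]
t=14-16: P1@Q0 runs 2, rem=4, I/O yield, promote→Q0. Q0=[P3,P1] Q1=[P2,P4] Q2=[]
t=16-18: P3@Q0 runs 2, rem=8, I/O yield, promote→Q0. Q0=[P1,P3] Q1=[P2,P4] Q2=[]
t=18-20: P1@Q0 runs 2, rem=2, I/O yield, promote→Q0. Q0=[P3,P1] Q1=[P2,P4] Q2=[]
t=20-22: P3@Q0 runs 2, rem=6, I/O yield, promote→Q0. Q0=[P1,P3] Q1=[P2,P4] Q2=[]
t=22-24: P1@Q0 runs 2, rem=0, completes. Q0=[P3] Q1=[P2,P4] Q2=[]
t=24-26: P3@Q0 runs 2, rem=4, I/O yield, promote→Q0. Q0=[P3] Q1=[P2,P4] Q2=[]
t=26-28: P3@Q0 runs 2, rem=2, I/O yield, promote→Q0. Q0=[P3] Q1=[P2,P4] Q2=[]
t=28-30: P3@Q0 runs 2, rem=0, completes. Q0=[] Q1=[P2,P4] Q2=[]
t=30-32: P2@Q1 runs 2, rem=0, completes. Q0=[] Q1=[P4] Q2=[]
t=32-34: P4@Q1 runs 2, rem=0, completes. Q0=[] Q1=[] Q2=[]

Answer: P1,P3,P2,P4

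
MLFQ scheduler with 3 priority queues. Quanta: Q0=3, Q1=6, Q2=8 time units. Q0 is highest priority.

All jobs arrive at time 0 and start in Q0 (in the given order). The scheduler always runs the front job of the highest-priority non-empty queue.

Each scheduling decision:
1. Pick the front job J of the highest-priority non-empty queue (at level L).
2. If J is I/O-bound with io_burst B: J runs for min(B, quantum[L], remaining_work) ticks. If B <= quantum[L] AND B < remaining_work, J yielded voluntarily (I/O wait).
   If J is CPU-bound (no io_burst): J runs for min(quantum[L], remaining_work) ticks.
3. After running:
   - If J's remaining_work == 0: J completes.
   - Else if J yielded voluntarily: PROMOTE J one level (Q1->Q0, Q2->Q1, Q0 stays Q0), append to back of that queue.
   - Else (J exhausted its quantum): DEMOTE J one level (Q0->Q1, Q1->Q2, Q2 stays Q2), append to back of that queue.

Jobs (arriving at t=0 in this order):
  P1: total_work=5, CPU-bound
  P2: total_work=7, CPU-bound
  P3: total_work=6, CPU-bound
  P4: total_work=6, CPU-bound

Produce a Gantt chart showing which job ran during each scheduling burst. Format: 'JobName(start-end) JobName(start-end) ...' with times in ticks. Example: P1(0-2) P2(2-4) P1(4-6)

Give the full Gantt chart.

t=0-3: P1@Q0 runs 3, rem=2, quantum used, demote→Q1. Q0=[P2,P3,P4] Q1=[P1] Q2=[]
t=3-6: P2@Q0 runs 3, rem=4, quantum used, demote→Q1. Q0=[P3,P4] Q1=[P1,P2] Q2=[]
t=6-9: P3@Q0 runs 3, rem=3, quantum used, demote→Q1. Q0=[P4] Q1=[P1,P2,P3] Q2=[]
t=9-12: P4@Q0 runs 3, rem=3, quantum used, demote→Q1. Q0=[] Q1=[P1,P2,P3,P4] Q2=[]
t=12-14: P1@Q1 runs 2, rem=0, completes. Q0=[] Q1=[P2,P3,P4] Q2=[]
t=14-18: P2@Q1 runs 4, rem=0, completes. Q0=[] Q1=[P3,P4] Q2=[]
t=18-21: P3@Q1 runs 3, rem=0, completes. Q0=[] Q1=[P4] Q2=[]
t=21-24: P4@Q1 runs 3, rem=0, completes. Q0=[] Q1=[] Q2=[]

Answer: P1(0-3) P2(3-6) P3(6-9) P4(9-12) P1(12-14) P2(14-18) P3(18-21) P4(21-24)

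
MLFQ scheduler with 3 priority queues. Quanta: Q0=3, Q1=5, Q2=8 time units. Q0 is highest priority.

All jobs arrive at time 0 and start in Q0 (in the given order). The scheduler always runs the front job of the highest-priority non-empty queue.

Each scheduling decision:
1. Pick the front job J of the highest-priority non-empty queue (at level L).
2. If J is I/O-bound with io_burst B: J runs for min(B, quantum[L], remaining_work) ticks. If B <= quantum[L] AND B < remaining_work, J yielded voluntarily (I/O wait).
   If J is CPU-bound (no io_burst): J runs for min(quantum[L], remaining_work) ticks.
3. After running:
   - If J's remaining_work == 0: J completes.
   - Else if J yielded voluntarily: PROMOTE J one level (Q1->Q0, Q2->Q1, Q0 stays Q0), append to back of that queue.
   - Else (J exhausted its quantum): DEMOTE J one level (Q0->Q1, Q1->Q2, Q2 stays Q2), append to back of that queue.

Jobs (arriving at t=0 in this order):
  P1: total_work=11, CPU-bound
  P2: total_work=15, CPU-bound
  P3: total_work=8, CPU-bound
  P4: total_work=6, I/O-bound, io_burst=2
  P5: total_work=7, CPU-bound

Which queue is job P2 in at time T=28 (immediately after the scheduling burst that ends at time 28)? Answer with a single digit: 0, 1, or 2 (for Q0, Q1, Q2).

Answer: 2

Derivation:
t=0-3: P1@Q0 runs 3, rem=8, quantum used, demote→Q1. Q0=[P2,P3,P4,P5] Q1=[P1] Q2=[]
t=3-6: P2@Q0 runs 3, rem=12, quantum used, demote→Q1. Q0=[P3,P4,P5] Q1=[P1,P2] Q2=[]
t=6-9: P3@Q0 runs 3, rem=5, quantum used, demote→Q1. Q0=[P4,P5] Q1=[P1,P2,P3] Q2=[]
t=9-11: P4@Q0 runs 2, rem=4, I/O yield, promote→Q0. Q0=[P5,P4] Q1=[P1,P2,P3] Q2=[]
t=11-14: P5@Q0 runs 3, rem=4, quantum used, demote→Q1. Q0=[P4] Q1=[P1,P2,P3,P5] Q2=[]
t=14-16: P4@Q0 runs 2, rem=2, I/O yield, promote→Q0. Q0=[P4] Q1=[P1,P2,P3,P5] Q2=[]
t=16-18: P4@Q0 runs 2, rem=0, completes. Q0=[] Q1=[P1,P2,P3,P5] Q2=[]
t=18-23: P1@Q1 runs 5, rem=3, quantum used, demote→Q2. Q0=[] Q1=[P2,P3,P5] Q2=[P1]
t=23-28: P2@Q1 runs 5, rem=7, quantum used, demote→Q2. Q0=[] Q1=[P3,P5] Q2=[P1,P2]
t=28-33: P3@Q1 runs 5, rem=0, completes. Q0=[] Q1=[P5] Q2=[P1,P2]
t=33-37: P5@Q1 runs 4, rem=0, completes. Q0=[] Q1=[] Q2=[P1,P2]
t=37-40: P1@Q2 runs 3, rem=0, completes. Q0=[] Q1=[] Q2=[P2]
t=40-47: P2@Q2 runs 7, rem=0, completes. Q0=[] Q1=[] Q2=[]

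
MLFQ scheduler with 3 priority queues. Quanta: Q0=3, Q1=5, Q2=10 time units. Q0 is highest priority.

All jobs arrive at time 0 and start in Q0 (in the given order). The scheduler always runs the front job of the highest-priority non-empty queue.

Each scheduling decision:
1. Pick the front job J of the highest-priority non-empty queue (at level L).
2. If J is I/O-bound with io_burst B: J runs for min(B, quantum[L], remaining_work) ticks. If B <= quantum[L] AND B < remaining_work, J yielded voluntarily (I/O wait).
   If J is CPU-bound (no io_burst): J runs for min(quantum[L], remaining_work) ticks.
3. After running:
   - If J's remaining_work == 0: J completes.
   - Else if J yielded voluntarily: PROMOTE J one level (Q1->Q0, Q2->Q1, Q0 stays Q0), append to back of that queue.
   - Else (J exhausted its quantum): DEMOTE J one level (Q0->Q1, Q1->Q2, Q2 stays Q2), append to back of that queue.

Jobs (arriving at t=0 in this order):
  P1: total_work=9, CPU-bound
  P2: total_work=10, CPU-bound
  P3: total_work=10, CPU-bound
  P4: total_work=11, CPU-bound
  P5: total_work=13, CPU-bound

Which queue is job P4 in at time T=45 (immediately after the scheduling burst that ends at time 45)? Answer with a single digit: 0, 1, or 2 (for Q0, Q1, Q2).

t=0-3: P1@Q0 runs 3, rem=6, quantum used, demote→Q1. Q0=[P2,P3,P4,P5] Q1=[P1] Q2=[]
t=3-6: P2@Q0 runs 3, rem=7, quantum used, demote→Q1. Q0=[P3,P4,P5] Q1=[P1,P2] Q2=[]
t=6-9: P3@Q0 runs 3, rem=7, quantum used, demote→Q1. Q0=[P4,P5] Q1=[P1,P2,P3] Q2=[]
t=9-12: P4@Q0 runs 3, rem=8, quantum used, demote→Q1. Q0=[P5] Q1=[P1,P2,P3,P4] Q2=[]
t=12-15: P5@Q0 runs 3, rem=10, quantum used, demote→Q1. Q0=[] Q1=[P1,P2,P3,P4,P5] Q2=[]
t=15-20: P1@Q1 runs 5, rem=1, quantum used, demote→Q2. Q0=[] Q1=[P2,P3,P4,P5] Q2=[P1]
t=20-25: P2@Q1 runs 5, rem=2, quantum used, demote→Q2. Q0=[] Q1=[P3,P4,P5] Q2=[P1,P2]
t=25-30: P3@Q1 runs 5, rem=2, quantum used, demote→Q2. Q0=[] Q1=[P4,P5] Q2=[P1,P2,P3]
t=30-35: P4@Q1 runs 5, rem=3, quantum used, demote→Q2. Q0=[] Q1=[P5] Q2=[P1,P2,P3,P4]
t=35-40: P5@Q1 runs 5, rem=5, quantum used, demote→Q2. Q0=[] Q1=[] Q2=[P1,P2,P3,P4,P5]
t=40-41: P1@Q2 runs 1, rem=0, completes. Q0=[] Q1=[] Q2=[P2,P3,P4,P5]
t=41-43: P2@Q2 runs 2, rem=0, completes. Q0=[] Q1=[] Q2=[P3,P4,P5]
t=43-45: P3@Q2 runs 2, rem=0, completes. Q0=[] Q1=[] Q2=[P4,P5]
t=45-48: P4@Q2 runs 3, rem=0, completes. Q0=[] Q1=[] Q2=[P5]
t=48-53: P5@Q2 runs 5, rem=0, completes. Q0=[] Q1=[] Q2=[]

Answer: 2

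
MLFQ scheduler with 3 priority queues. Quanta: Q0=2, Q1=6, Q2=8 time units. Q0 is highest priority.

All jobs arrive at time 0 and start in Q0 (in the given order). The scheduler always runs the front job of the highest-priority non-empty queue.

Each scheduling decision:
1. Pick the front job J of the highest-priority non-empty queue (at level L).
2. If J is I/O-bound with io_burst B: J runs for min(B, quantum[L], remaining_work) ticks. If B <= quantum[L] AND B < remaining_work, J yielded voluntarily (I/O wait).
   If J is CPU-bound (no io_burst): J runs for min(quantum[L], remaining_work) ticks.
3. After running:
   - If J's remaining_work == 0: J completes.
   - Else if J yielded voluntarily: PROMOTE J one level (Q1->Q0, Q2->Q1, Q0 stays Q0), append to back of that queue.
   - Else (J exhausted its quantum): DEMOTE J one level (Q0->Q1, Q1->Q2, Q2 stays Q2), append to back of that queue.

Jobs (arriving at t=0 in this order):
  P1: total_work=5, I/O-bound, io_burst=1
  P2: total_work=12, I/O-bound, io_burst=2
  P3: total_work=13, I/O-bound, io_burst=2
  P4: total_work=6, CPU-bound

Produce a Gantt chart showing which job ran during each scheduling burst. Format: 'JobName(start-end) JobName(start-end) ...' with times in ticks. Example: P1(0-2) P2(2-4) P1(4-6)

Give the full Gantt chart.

Answer: P1(0-1) P2(1-3) P3(3-5) P4(5-7) P1(7-8) P2(8-10) P3(10-12) P1(12-13) P2(13-15) P3(15-17) P1(17-18) P2(18-20) P3(20-22) P1(22-23) P2(23-25) P3(25-27) P2(27-29) P3(29-31) P3(31-32) P4(32-36)

Derivation:
t=0-1: P1@Q0 runs 1, rem=4, I/O yield, promote→Q0. Q0=[P2,P3,P4,P1] Q1=[] Q2=[]
t=1-3: P2@Q0 runs 2, rem=10, I/O yield, promote→Q0. Q0=[P3,P4,P1,P2] Q1=[] Q2=[]
t=3-5: P3@Q0 runs 2, rem=11, I/O yield, promote→Q0. Q0=[P4,P1,P2,P3] Q1=[] Q2=[]
t=5-7: P4@Q0 runs 2, rem=4, quantum used, demote→Q1. Q0=[P1,P2,P3] Q1=[P4] Q2=[]
t=7-8: P1@Q0 runs 1, rem=3, I/O yield, promote→Q0. Q0=[P2,P3,P1] Q1=[P4] Q2=[]
t=8-10: P2@Q0 runs 2, rem=8, I/O yield, promote→Q0. Q0=[P3,P1,P2] Q1=[P4] Q2=[]
t=10-12: P3@Q0 runs 2, rem=9, I/O yield, promote→Q0. Q0=[P1,P2,P3] Q1=[P4] Q2=[]
t=12-13: P1@Q0 runs 1, rem=2, I/O yield, promote→Q0. Q0=[P2,P3,P1] Q1=[P4] Q2=[]
t=13-15: P2@Q0 runs 2, rem=6, I/O yield, promote→Q0. Q0=[P3,P1,P2] Q1=[P4] Q2=[]
t=15-17: P3@Q0 runs 2, rem=7, I/O yield, promote→Q0. Q0=[P1,P2,P3] Q1=[P4] Q2=[]
t=17-18: P1@Q0 runs 1, rem=1, I/O yield, promote→Q0. Q0=[P2,P3,P1] Q1=[P4] Q2=[]
t=18-20: P2@Q0 runs 2, rem=4, I/O yield, promote→Q0. Q0=[P3,P1,P2] Q1=[P4] Q2=[]
t=20-22: P3@Q0 runs 2, rem=5, I/O yield, promote→Q0. Q0=[P1,P2,P3] Q1=[P4] Q2=[]
t=22-23: P1@Q0 runs 1, rem=0, completes. Q0=[P2,P3] Q1=[P4] Q2=[]
t=23-25: P2@Q0 runs 2, rem=2, I/O yield, promote→Q0. Q0=[P3,P2] Q1=[P4] Q2=[]
t=25-27: P3@Q0 runs 2, rem=3, I/O yield, promote→Q0. Q0=[P2,P3] Q1=[P4] Q2=[]
t=27-29: P2@Q0 runs 2, rem=0, completes. Q0=[P3] Q1=[P4] Q2=[]
t=29-31: P3@Q0 runs 2, rem=1, I/O yield, promote→Q0. Q0=[P3] Q1=[P4] Q2=[]
t=31-32: P3@Q0 runs 1, rem=0, completes. Q0=[] Q1=[P4] Q2=[]
t=32-36: P4@Q1 runs 4, rem=0, completes. Q0=[] Q1=[] Q2=[]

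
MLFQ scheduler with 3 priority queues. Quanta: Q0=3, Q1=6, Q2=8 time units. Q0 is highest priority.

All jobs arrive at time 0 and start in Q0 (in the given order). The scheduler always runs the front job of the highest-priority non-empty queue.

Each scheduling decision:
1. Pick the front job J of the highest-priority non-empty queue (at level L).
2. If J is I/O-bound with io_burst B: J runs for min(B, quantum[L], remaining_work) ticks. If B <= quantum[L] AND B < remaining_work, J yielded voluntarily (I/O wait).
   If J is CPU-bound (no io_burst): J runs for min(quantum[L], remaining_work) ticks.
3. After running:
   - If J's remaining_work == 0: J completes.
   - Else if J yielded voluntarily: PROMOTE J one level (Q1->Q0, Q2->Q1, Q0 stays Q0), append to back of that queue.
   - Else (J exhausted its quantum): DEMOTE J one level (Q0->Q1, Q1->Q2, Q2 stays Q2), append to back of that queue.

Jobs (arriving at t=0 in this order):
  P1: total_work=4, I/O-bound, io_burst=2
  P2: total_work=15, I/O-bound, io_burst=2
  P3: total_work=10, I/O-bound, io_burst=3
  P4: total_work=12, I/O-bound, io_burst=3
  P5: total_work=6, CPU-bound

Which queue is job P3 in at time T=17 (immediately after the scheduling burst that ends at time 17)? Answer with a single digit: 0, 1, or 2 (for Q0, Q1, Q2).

Answer: 0

Derivation:
t=0-2: P1@Q0 runs 2, rem=2, I/O yield, promote→Q0. Q0=[P2,P3,P4,P5,P1] Q1=[] Q2=[]
t=2-4: P2@Q0 runs 2, rem=13, I/O yield, promote→Q0. Q0=[P3,P4,P5,P1,P2] Q1=[] Q2=[]
t=4-7: P3@Q0 runs 3, rem=7, I/O yield, promote→Q0. Q0=[P4,P5,P1,P2,P3] Q1=[] Q2=[]
t=7-10: P4@Q0 runs 3, rem=9, I/O yield, promote→Q0. Q0=[P5,P1,P2,P3,P4] Q1=[] Q2=[]
t=10-13: P5@Q0 runs 3, rem=3, quantum used, demote→Q1. Q0=[P1,P2,P3,P4] Q1=[P5] Q2=[]
t=13-15: P1@Q0 runs 2, rem=0, completes. Q0=[P2,P3,P4] Q1=[P5] Q2=[]
t=15-17: P2@Q0 runs 2, rem=11, I/O yield, promote→Q0. Q0=[P3,P4,P2] Q1=[P5] Q2=[]
t=17-20: P3@Q0 runs 3, rem=4, I/O yield, promote→Q0. Q0=[P4,P2,P3] Q1=[P5] Q2=[]
t=20-23: P4@Q0 runs 3, rem=6, I/O yield, promote→Q0. Q0=[P2,P3,P4] Q1=[P5] Q2=[]
t=23-25: P2@Q0 runs 2, rem=9, I/O yield, promote→Q0. Q0=[P3,P4,P2] Q1=[P5] Q2=[]
t=25-28: P3@Q0 runs 3, rem=1, I/O yield, promote→Q0. Q0=[P4,P2,P3] Q1=[P5] Q2=[]
t=28-31: P4@Q0 runs 3, rem=3, I/O yield, promote→Q0. Q0=[P2,P3,P4] Q1=[P5] Q2=[]
t=31-33: P2@Q0 runs 2, rem=7, I/O yield, promote→Q0. Q0=[P3,P4,P2] Q1=[P5] Q2=[]
t=33-34: P3@Q0 runs 1, rem=0, completes. Q0=[P4,P2] Q1=[P5] Q2=[]
t=34-37: P4@Q0 runs 3, rem=0, completes. Q0=[P2] Q1=[P5] Q2=[]
t=37-39: P2@Q0 runs 2, rem=5, I/O yield, promote→Q0. Q0=[P2] Q1=[P5] Q2=[]
t=39-41: P2@Q0 runs 2, rem=3, I/O yield, promote→Q0. Q0=[P2] Q1=[P5] Q2=[]
t=41-43: P2@Q0 runs 2, rem=1, I/O yield, promote→Q0. Q0=[P2] Q1=[P5] Q2=[]
t=43-44: P2@Q0 runs 1, rem=0, completes. Q0=[] Q1=[P5] Q2=[]
t=44-47: P5@Q1 runs 3, rem=0, completes. Q0=[] Q1=[] Q2=[]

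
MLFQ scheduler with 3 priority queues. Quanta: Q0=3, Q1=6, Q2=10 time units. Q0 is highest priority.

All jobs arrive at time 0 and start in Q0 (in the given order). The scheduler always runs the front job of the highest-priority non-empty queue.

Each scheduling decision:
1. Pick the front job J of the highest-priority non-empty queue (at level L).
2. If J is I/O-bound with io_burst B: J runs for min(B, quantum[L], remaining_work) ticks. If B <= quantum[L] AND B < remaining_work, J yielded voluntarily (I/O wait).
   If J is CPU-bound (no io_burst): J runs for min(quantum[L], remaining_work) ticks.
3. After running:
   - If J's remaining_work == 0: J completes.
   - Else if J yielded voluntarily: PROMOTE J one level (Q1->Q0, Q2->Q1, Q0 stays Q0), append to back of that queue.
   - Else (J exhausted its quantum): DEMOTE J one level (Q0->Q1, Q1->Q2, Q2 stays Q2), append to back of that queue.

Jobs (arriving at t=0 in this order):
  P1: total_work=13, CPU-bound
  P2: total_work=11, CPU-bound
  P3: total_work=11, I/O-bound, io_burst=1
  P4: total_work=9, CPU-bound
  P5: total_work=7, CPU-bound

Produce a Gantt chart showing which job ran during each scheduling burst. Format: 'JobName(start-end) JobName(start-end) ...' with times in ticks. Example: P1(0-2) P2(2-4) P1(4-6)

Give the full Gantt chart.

t=0-3: P1@Q0 runs 3, rem=10, quantum used, demote→Q1. Q0=[P2,P3,P4,P5] Q1=[P1] Q2=[]
t=3-6: P2@Q0 runs 3, rem=8, quantum used, demote→Q1. Q0=[P3,P4,P5] Q1=[P1,P2] Q2=[]
t=6-7: P3@Q0 runs 1, rem=10, I/O yield, promote→Q0. Q0=[P4,P5,P3] Q1=[P1,P2] Q2=[]
t=7-10: P4@Q0 runs 3, rem=6, quantum used, demote→Q1. Q0=[P5,P3] Q1=[P1,P2,P4] Q2=[]
t=10-13: P5@Q0 runs 3, rem=4, quantum used, demote→Q1. Q0=[P3] Q1=[P1,P2,P4,P5] Q2=[]
t=13-14: P3@Q0 runs 1, rem=9, I/O yield, promote→Q0. Q0=[P3] Q1=[P1,P2,P4,P5] Q2=[]
t=14-15: P3@Q0 runs 1, rem=8, I/O yield, promote→Q0. Q0=[P3] Q1=[P1,P2,P4,P5] Q2=[]
t=15-16: P3@Q0 runs 1, rem=7, I/O yield, promote→Q0. Q0=[P3] Q1=[P1,P2,P4,P5] Q2=[]
t=16-17: P3@Q0 runs 1, rem=6, I/O yield, promote→Q0. Q0=[P3] Q1=[P1,P2,P4,P5] Q2=[]
t=17-18: P3@Q0 runs 1, rem=5, I/O yield, promote→Q0. Q0=[P3] Q1=[P1,P2,P4,P5] Q2=[]
t=18-19: P3@Q0 runs 1, rem=4, I/O yield, promote→Q0. Q0=[P3] Q1=[P1,P2,P4,P5] Q2=[]
t=19-20: P3@Q0 runs 1, rem=3, I/O yield, promote→Q0. Q0=[P3] Q1=[P1,P2,P4,P5] Q2=[]
t=20-21: P3@Q0 runs 1, rem=2, I/O yield, promote→Q0. Q0=[P3] Q1=[P1,P2,P4,P5] Q2=[]
t=21-22: P3@Q0 runs 1, rem=1, I/O yield, promote→Q0. Q0=[P3] Q1=[P1,P2,P4,P5] Q2=[]
t=22-23: P3@Q0 runs 1, rem=0, completes. Q0=[] Q1=[P1,P2,P4,P5] Q2=[]
t=23-29: P1@Q1 runs 6, rem=4, quantum used, demote→Q2. Q0=[] Q1=[P2,P4,P5] Q2=[P1]
t=29-35: P2@Q1 runs 6, rem=2, quantum used, demote→Q2. Q0=[] Q1=[P4,P5] Q2=[P1,P2]
t=35-41: P4@Q1 runs 6, rem=0, completes. Q0=[] Q1=[P5] Q2=[P1,P2]
t=41-45: P5@Q1 runs 4, rem=0, completes. Q0=[] Q1=[] Q2=[P1,P2]
t=45-49: P1@Q2 runs 4, rem=0, completes. Q0=[] Q1=[] Q2=[P2]
t=49-51: P2@Q2 runs 2, rem=0, completes. Q0=[] Q1=[] Q2=[]

Answer: P1(0-3) P2(3-6) P3(6-7) P4(7-10) P5(10-13) P3(13-14) P3(14-15) P3(15-16) P3(16-17) P3(17-18) P3(18-19) P3(19-20) P3(20-21) P3(21-22) P3(22-23) P1(23-29) P2(29-35) P4(35-41) P5(41-45) P1(45-49) P2(49-51)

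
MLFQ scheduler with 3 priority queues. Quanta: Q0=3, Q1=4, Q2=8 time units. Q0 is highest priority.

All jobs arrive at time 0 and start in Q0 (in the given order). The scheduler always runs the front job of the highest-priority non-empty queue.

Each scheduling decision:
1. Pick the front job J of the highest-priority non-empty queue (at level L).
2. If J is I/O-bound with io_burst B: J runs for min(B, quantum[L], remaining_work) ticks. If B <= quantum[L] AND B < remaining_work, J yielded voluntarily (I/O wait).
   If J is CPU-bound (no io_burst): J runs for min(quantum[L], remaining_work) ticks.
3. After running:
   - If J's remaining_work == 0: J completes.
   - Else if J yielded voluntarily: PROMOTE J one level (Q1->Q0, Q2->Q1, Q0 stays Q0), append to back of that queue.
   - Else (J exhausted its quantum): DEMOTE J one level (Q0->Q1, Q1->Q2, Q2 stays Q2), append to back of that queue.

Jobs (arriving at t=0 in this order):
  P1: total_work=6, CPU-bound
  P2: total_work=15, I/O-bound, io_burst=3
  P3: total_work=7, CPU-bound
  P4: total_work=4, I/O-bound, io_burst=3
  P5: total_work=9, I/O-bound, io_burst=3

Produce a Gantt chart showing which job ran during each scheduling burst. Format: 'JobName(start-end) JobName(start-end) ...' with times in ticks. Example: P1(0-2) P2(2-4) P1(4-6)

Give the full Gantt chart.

Answer: P1(0-3) P2(3-6) P3(6-9) P4(9-12) P5(12-15) P2(15-18) P4(18-19) P5(19-22) P2(22-25) P5(25-28) P2(28-31) P2(31-34) P1(34-37) P3(37-41)

Derivation:
t=0-3: P1@Q0 runs 3, rem=3, quantum used, demote→Q1. Q0=[P2,P3,P4,P5] Q1=[P1] Q2=[]
t=3-6: P2@Q0 runs 3, rem=12, I/O yield, promote→Q0. Q0=[P3,P4,P5,P2] Q1=[P1] Q2=[]
t=6-9: P3@Q0 runs 3, rem=4, quantum used, demote→Q1. Q0=[P4,P5,P2] Q1=[P1,P3] Q2=[]
t=9-12: P4@Q0 runs 3, rem=1, I/O yield, promote→Q0. Q0=[P5,P2,P4] Q1=[P1,P3] Q2=[]
t=12-15: P5@Q0 runs 3, rem=6, I/O yield, promote→Q0. Q0=[P2,P4,P5] Q1=[P1,P3] Q2=[]
t=15-18: P2@Q0 runs 3, rem=9, I/O yield, promote→Q0. Q0=[P4,P5,P2] Q1=[P1,P3] Q2=[]
t=18-19: P4@Q0 runs 1, rem=0, completes. Q0=[P5,P2] Q1=[P1,P3] Q2=[]
t=19-22: P5@Q0 runs 3, rem=3, I/O yield, promote→Q0. Q0=[P2,P5] Q1=[P1,P3] Q2=[]
t=22-25: P2@Q0 runs 3, rem=6, I/O yield, promote→Q0. Q0=[P5,P2] Q1=[P1,P3] Q2=[]
t=25-28: P5@Q0 runs 3, rem=0, completes. Q0=[P2] Q1=[P1,P3] Q2=[]
t=28-31: P2@Q0 runs 3, rem=3, I/O yield, promote→Q0. Q0=[P2] Q1=[P1,P3] Q2=[]
t=31-34: P2@Q0 runs 3, rem=0, completes. Q0=[] Q1=[P1,P3] Q2=[]
t=34-37: P1@Q1 runs 3, rem=0, completes. Q0=[] Q1=[P3] Q2=[]
t=37-41: P3@Q1 runs 4, rem=0, completes. Q0=[] Q1=[] Q2=[]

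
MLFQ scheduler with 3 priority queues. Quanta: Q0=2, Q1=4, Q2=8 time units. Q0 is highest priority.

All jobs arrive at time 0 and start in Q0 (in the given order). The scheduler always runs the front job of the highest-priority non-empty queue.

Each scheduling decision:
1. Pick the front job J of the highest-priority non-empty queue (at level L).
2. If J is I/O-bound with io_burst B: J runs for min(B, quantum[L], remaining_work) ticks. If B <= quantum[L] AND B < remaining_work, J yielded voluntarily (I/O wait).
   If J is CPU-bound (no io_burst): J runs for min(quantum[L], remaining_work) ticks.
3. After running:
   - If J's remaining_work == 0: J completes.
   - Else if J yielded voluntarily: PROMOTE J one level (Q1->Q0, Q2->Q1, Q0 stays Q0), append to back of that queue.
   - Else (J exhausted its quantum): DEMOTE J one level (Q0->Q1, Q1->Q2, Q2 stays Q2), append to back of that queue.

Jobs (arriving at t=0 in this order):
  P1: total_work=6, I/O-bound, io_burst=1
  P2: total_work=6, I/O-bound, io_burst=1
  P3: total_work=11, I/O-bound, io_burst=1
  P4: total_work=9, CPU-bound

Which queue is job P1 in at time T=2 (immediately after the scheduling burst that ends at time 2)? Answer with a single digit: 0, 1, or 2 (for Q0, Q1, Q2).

t=0-1: P1@Q0 runs 1, rem=5, I/O yield, promote→Q0. Q0=[P2,P3,P4,P1] Q1=[] Q2=[]
t=1-2: P2@Q0 runs 1, rem=5, I/O yield, promote→Q0. Q0=[P3,P4,P1,P2] Q1=[] Q2=[]
t=2-3: P3@Q0 runs 1, rem=10, I/O yield, promote→Q0. Q0=[P4,P1,P2,P3] Q1=[] Q2=[]
t=3-5: P4@Q0 runs 2, rem=7, quantum used, demote→Q1. Q0=[P1,P2,P3] Q1=[P4] Q2=[]
t=5-6: P1@Q0 runs 1, rem=4, I/O yield, promote→Q0. Q0=[P2,P3,P1] Q1=[P4] Q2=[]
t=6-7: P2@Q0 runs 1, rem=4, I/O yield, promote→Q0. Q0=[P3,P1,P2] Q1=[P4] Q2=[]
t=7-8: P3@Q0 runs 1, rem=9, I/O yield, promote→Q0. Q0=[P1,P2,P3] Q1=[P4] Q2=[]
t=8-9: P1@Q0 runs 1, rem=3, I/O yield, promote→Q0. Q0=[P2,P3,P1] Q1=[P4] Q2=[]
t=9-10: P2@Q0 runs 1, rem=3, I/O yield, promote→Q0. Q0=[P3,P1,P2] Q1=[P4] Q2=[]
t=10-11: P3@Q0 runs 1, rem=8, I/O yield, promote→Q0. Q0=[P1,P2,P3] Q1=[P4] Q2=[]
t=11-12: P1@Q0 runs 1, rem=2, I/O yield, promote→Q0. Q0=[P2,P3,P1] Q1=[P4] Q2=[]
t=12-13: P2@Q0 runs 1, rem=2, I/O yield, promote→Q0. Q0=[P3,P1,P2] Q1=[P4] Q2=[]
t=13-14: P3@Q0 runs 1, rem=7, I/O yield, promote→Q0. Q0=[P1,P2,P3] Q1=[P4] Q2=[]
t=14-15: P1@Q0 runs 1, rem=1, I/O yield, promote→Q0. Q0=[P2,P3,P1] Q1=[P4] Q2=[]
t=15-16: P2@Q0 runs 1, rem=1, I/O yield, promote→Q0. Q0=[P3,P1,P2] Q1=[P4] Q2=[]
t=16-17: P3@Q0 runs 1, rem=6, I/O yield, promote→Q0. Q0=[P1,P2,P3] Q1=[P4] Q2=[]
t=17-18: P1@Q0 runs 1, rem=0, completes. Q0=[P2,P3] Q1=[P4] Q2=[]
t=18-19: P2@Q0 runs 1, rem=0, completes. Q0=[P3] Q1=[P4] Q2=[]
t=19-20: P3@Q0 runs 1, rem=5, I/O yield, promote→Q0. Q0=[P3] Q1=[P4] Q2=[]
t=20-21: P3@Q0 runs 1, rem=4, I/O yield, promote→Q0. Q0=[P3] Q1=[P4] Q2=[]
t=21-22: P3@Q0 runs 1, rem=3, I/O yield, promote→Q0. Q0=[P3] Q1=[P4] Q2=[]
t=22-23: P3@Q0 runs 1, rem=2, I/O yield, promote→Q0. Q0=[P3] Q1=[P4] Q2=[]
t=23-24: P3@Q0 runs 1, rem=1, I/O yield, promote→Q0. Q0=[P3] Q1=[P4] Q2=[]
t=24-25: P3@Q0 runs 1, rem=0, completes. Q0=[] Q1=[P4] Q2=[]
t=25-29: P4@Q1 runs 4, rem=3, quantum used, demote→Q2. Q0=[] Q1=[] Q2=[P4]
t=29-32: P4@Q2 runs 3, rem=0, completes. Q0=[] Q1=[] Q2=[]

Answer: 0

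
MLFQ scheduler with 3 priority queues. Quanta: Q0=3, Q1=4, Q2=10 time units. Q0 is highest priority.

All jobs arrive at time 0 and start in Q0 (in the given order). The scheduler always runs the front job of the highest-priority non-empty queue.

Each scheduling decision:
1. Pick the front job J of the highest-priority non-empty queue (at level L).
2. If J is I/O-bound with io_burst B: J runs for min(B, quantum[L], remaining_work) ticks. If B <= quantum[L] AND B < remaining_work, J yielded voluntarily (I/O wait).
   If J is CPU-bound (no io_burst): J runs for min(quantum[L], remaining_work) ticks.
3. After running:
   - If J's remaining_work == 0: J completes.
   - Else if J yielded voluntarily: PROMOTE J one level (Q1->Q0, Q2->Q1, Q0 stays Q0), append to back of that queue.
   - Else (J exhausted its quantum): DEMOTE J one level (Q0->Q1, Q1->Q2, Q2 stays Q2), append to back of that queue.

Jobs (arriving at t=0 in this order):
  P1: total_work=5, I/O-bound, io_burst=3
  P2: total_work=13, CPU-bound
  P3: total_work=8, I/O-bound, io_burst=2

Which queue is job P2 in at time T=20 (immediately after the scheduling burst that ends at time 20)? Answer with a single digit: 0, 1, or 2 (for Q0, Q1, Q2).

Answer: 2

Derivation:
t=0-3: P1@Q0 runs 3, rem=2, I/O yield, promote→Q0. Q0=[P2,P3,P1] Q1=[] Q2=[]
t=3-6: P2@Q0 runs 3, rem=10, quantum used, demote→Q1. Q0=[P3,P1] Q1=[P2] Q2=[]
t=6-8: P3@Q0 runs 2, rem=6, I/O yield, promote→Q0. Q0=[P1,P3] Q1=[P2] Q2=[]
t=8-10: P1@Q0 runs 2, rem=0, completes. Q0=[P3] Q1=[P2] Q2=[]
t=10-12: P3@Q0 runs 2, rem=4, I/O yield, promote→Q0. Q0=[P3] Q1=[P2] Q2=[]
t=12-14: P3@Q0 runs 2, rem=2, I/O yield, promote→Q0. Q0=[P3] Q1=[P2] Q2=[]
t=14-16: P3@Q0 runs 2, rem=0, completes. Q0=[] Q1=[P2] Q2=[]
t=16-20: P2@Q1 runs 4, rem=6, quantum used, demote→Q2. Q0=[] Q1=[] Q2=[P2]
t=20-26: P2@Q2 runs 6, rem=0, completes. Q0=[] Q1=[] Q2=[]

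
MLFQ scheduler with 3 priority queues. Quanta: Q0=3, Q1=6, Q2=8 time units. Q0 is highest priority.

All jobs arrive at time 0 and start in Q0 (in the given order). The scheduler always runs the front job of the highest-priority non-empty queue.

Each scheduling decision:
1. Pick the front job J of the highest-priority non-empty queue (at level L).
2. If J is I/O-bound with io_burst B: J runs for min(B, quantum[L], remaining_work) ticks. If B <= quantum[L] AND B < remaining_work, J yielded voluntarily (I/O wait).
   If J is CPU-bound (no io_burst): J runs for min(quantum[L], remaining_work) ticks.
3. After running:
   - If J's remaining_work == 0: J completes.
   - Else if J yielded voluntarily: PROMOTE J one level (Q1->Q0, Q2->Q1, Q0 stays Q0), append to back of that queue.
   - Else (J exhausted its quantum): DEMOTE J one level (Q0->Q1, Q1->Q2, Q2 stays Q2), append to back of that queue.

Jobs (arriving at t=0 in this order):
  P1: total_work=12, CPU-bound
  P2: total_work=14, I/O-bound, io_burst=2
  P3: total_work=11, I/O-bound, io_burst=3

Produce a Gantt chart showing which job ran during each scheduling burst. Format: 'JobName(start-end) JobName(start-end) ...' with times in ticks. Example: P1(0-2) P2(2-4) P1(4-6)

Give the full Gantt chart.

Answer: P1(0-3) P2(3-5) P3(5-8) P2(8-10) P3(10-13) P2(13-15) P3(15-18) P2(18-20) P3(20-22) P2(22-24) P2(24-26) P2(26-28) P1(28-34) P1(34-37)

Derivation:
t=0-3: P1@Q0 runs 3, rem=9, quantum used, demote→Q1. Q0=[P2,P3] Q1=[P1] Q2=[]
t=3-5: P2@Q0 runs 2, rem=12, I/O yield, promote→Q0. Q0=[P3,P2] Q1=[P1] Q2=[]
t=5-8: P3@Q0 runs 3, rem=8, I/O yield, promote→Q0. Q0=[P2,P3] Q1=[P1] Q2=[]
t=8-10: P2@Q0 runs 2, rem=10, I/O yield, promote→Q0. Q0=[P3,P2] Q1=[P1] Q2=[]
t=10-13: P3@Q0 runs 3, rem=5, I/O yield, promote→Q0. Q0=[P2,P3] Q1=[P1] Q2=[]
t=13-15: P2@Q0 runs 2, rem=8, I/O yield, promote→Q0. Q0=[P3,P2] Q1=[P1] Q2=[]
t=15-18: P3@Q0 runs 3, rem=2, I/O yield, promote→Q0. Q0=[P2,P3] Q1=[P1] Q2=[]
t=18-20: P2@Q0 runs 2, rem=6, I/O yield, promote→Q0. Q0=[P3,P2] Q1=[P1] Q2=[]
t=20-22: P3@Q0 runs 2, rem=0, completes. Q0=[P2] Q1=[P1] Q2=[]
t=22-24: P2@Q0 runs 2, rem=4, I/O yield, promote→Q0. Q0=[P2] Q1=[P1] Q2=[]
t=24-26: P2@Q0 runs 2, rem=2, I/O yield, promote→Q0. Q0=[P2] Q1=[P1] Q2=[]
t=26-28: P2@Q0 runs 2, rem=0, completes. Q0=[] Q1=[P1] Q2=[]
t=28-34: P1@Q1 runs 6, rem=3, quantum used, demote→Q2. Q0=[] Q1=[] Q2=[P1]
t=34-37: P1@Q2 runs 3, rem=0, completes. Q0=[] Q1=[] Q2=[]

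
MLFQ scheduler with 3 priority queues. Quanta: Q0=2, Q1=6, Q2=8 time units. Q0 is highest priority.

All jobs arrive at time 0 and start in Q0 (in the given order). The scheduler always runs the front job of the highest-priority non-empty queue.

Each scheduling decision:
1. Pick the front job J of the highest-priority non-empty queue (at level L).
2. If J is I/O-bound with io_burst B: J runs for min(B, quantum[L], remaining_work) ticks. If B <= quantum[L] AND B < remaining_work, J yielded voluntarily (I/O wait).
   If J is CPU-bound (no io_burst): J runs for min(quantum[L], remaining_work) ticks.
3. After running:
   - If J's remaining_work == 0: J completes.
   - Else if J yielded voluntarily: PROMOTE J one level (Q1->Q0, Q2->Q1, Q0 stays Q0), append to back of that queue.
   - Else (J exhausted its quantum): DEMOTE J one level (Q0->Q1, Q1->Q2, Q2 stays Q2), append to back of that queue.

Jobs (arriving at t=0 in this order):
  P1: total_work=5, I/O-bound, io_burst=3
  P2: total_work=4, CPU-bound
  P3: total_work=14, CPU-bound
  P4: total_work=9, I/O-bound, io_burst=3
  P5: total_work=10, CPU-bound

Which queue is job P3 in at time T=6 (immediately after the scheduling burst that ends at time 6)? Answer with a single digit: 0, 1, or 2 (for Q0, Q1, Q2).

Answer: 1

Derivation:
t=0-2: P1@Q0 runs 2, rem=3, quantum used, demote→Q1. Q0=[P2,P3,P4,P5] Q1=[P1] Q2=[]
t=2-4: P2@Q0 runs 2, rem=2, quantum used, demote→Q1. Q0=[P3,P4,P5] Q1=[P1,P2] Q2=[]
t=4-6: P3@Q0 runs 2, rem=12, quantum used, demote→Q1. Q0=[P4,P5] Q1=[P1,P2,P3] Q2=[]
t=6-8: P4@Q0 runs 2, rem=7, quantum used, demote→Q1. Q0=[P5] Q1=[P1,P2,P3,P4] Q2=[]
t=8-10: P5@Q0 runs 2, rem=8, quantum used, demote→Q1. Q0=[] Q1=[P1,P2,P3,P4,P5] Q2=[]
t=10-13: P1@Q1 runs 3, rem=0, completes. Q0=[] Q1=[P2,P3,P4,P5] Q2=[]
t=13-15: P2@Q1 runs 2, rem=0, completes. Q0=[] Q1=[P3,P4,P5] Q2=[]
t=15-21: P3@Q1 runs 6, rem=6, quantum used, demote→Q2. Q0=[] Q1=[P4,P5] Q2=[P3]
t=21-24: P4@Q1 runs 3, rem=4, I/O yield, promote→Q0. Q0=[P4] Q1=[P5] Q2=[P3]
t=24-26: P4@Q0 runs 2, rem=2, quantum used, demote→Q1. Q0=[] Q1=[P5,P4] Q2=[P3]
t=26-32: P5@Q1 runs 6, rem=2, quantum used, demote→Q2. Q0=[] Q1=[P4] Q2=[P3,P5]
t=32-34: P4@Q1 runs 2, rem=0, completes. Q0=[] Q1=[] Q2=[P3,P5]
t=34-40: P3@Q2 runs 6, rem=0, completes. Q0=[] Q1=[] Q2=[P5]
t=40-42: P5@Q2 runs 2, rem=0, completes. Q0=[] Q1=[] Q2=[]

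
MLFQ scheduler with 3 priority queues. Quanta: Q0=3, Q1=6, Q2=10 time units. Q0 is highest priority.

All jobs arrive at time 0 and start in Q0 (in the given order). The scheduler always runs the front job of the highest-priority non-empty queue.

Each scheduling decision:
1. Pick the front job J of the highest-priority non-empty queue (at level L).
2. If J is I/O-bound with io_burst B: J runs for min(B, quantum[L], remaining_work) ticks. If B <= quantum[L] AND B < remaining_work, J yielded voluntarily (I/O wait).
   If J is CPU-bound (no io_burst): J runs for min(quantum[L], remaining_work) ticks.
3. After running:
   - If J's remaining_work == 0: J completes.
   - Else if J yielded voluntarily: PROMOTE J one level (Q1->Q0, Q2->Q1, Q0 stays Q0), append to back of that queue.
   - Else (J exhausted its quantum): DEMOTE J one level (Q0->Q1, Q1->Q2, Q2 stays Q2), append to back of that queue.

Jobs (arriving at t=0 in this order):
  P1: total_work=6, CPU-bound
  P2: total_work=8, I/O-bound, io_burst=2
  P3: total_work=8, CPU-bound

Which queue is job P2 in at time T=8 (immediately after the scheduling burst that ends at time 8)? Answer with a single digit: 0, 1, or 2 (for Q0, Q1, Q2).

Answer: 0

Derivation:
t=0-3: P1@Q0 runs 3, rem=3, quantum used, demote→Q1. Q0=[P2,P3] Q1=[P1] Q2=[]
t=3-5: P2@Q0 runs 2, rem=6, I/O yield, promote→Q0. Q0=[P3,P2] Q1=[P1] Q2=[]
t=5-8: P3@Q0 runs 3, rem=5, quantum used, demote→Q1. Q0=[P2] Q1=[P1,P3] Q2=[]
t=8-10: P2@Q0 runs 2, rem=4, I/O yield, promote→Q0. Q0=[P2] Q1=[P1,P3] Q2=[]
t=10-12: P2@Q0 runs 2, rem=2, I/O yield, promote→Q0. Q0=[P2] Q1=[P1,P3] Q2=[]
t=12-14: P2@Q0 runs 2, rem=0, completes. Q0=[] Q1=[P1,P3] Q2=[]
t=14-17: P1@Q1 runs 3, rem=0, completes. Q0=[] Q1=[P3] Q2=[]
t=17-22: P3@Q1 runs 5, rem=0, completes. Q0=[] Q1=[] Q2=[]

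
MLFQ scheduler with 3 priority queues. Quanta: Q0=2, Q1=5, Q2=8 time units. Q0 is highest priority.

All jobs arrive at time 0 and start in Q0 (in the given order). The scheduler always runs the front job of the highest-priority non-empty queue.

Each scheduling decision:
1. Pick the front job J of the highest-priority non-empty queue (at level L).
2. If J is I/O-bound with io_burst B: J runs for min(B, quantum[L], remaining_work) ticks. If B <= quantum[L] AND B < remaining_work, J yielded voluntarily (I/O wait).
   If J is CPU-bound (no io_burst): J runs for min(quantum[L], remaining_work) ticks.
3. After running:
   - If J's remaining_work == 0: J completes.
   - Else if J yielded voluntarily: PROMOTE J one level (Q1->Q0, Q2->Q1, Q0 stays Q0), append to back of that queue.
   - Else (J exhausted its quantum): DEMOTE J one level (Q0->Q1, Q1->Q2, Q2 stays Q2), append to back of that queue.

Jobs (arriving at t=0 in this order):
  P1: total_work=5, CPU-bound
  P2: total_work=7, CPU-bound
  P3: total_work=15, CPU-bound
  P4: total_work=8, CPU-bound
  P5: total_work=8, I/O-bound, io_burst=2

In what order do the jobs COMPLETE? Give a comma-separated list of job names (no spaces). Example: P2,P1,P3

Answer: P5,P1,P2,P3,P4

Derivation:
t=0-2: P1@Q0 runs 2, rem=3, quantum used, demote→Q1. Q0=[P2,P3,P4,P5] Q1=[P1] Q2=[]
t=2-4: P2@Q0 runs 2, rem=5, quantum used, demote→Q1. Q0=[P3,P4,P5] Q1=[P1,P2] Q2=[]
t=4-6: P3@Q0 runs 2, rem=13, quantum used, demote→Q1. Q0=[P4,P5] Q1=[P1,P2,P3] Q2=[]
t=6-8: P4@Q0 runs 2, rem=6, quantum used, demote→Q1. Q0=[P5] Q1=[P1,P2,P3,P4] Q2=[]
t=8-10: P5@Q0 runs 2, rem=6, I/O yield, promote→Q0. Q0=[P5] Q1=[P1,P2,P3,P4] Q2=[]
t=10-12: P5@Q0 runs 2, rem=4, I/O yield, promote→Q0. Q0=[P5] Q1=[P1,P2,P3,P4] Q2=[]
t=12-14: P5@Q0 runs 2, rem=2, I/O yield, promote→Q0. Q0=[P5] Q1=[P1,P2,P3,P4] Q2=[]
t=14-16: P5@Q0 runs 2, rem=0, completes. Q0=[] Q1=[P1,P2,P3,P4] Q2=[]
t=16-19: P1@Q1 runs 3, rem=0, completes. Q0=[] Q1=[P2,P3,P4] Q2=[]
t=19-24: P2@Q1 runs 5, rem=0, completes. Q0=[] Q1=[P3,P4] Q2=[]
t=24-29: P3@Q1 runs 5, rem=8, quantum used, demote→Q2. Q0=[] Q1=[P4] Q2=[P3]
t=29-34: P4@Q1 runs 5, rem=1, quantum used, demote→Q2. Q0=[] Q1=[] Q2=[P3,P4]
t=34-42: P3@Q2 runs 8, rem=0, completes. Q0=[] Q1=[] Q2=[P4]
t=42-43: P4@Q2 runs 1, rem=0, completes. Q0=[] Q1=[] Q2=[]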